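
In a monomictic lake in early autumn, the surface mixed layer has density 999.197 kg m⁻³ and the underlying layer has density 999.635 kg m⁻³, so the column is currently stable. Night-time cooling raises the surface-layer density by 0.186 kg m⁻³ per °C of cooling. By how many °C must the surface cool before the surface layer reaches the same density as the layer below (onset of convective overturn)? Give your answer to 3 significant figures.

2.35 °C

Density deficit of the surface layer: 999.635 − 999.197 = 0.438 kg m⁻³.
Required change = 0.438 / 0.186 = 2.35 °C.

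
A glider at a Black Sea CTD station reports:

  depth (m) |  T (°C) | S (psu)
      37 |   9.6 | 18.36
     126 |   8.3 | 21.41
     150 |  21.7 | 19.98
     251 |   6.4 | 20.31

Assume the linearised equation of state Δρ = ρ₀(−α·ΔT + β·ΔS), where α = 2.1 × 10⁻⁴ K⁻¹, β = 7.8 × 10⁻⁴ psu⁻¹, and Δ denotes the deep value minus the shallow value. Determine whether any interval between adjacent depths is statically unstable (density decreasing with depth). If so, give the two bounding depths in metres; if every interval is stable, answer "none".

126–150 m

Evaluate Δρ/ρ₀ = −αΔT + βΔS across each adjacent pair:
  37–126 m: −αΔT+βΔS = −(2.1 × 10⁻⁴)(-1.3)+(7.8 × 10⁻⁴)(+3.05) = 2.7 × 10⁻³ → stable
  126–150 m: −αΔT+βΔS = −(2.1 × 10⁻⁴)(+13.4)+(7.8 × 10⁻⁴)(-1.43) = -3.9 × 10⁻³ → UNSTABLE
  150–251 m: −αΔT+βΔS = −(2.1 × 10⁻⁴)(-15.3)+(7.8 × 10⁻⁴)(+0.33) = 3.5 × 10⁻³ → stable
The 126–150 m interval has Δρ < 0: lighter water underlies denser water.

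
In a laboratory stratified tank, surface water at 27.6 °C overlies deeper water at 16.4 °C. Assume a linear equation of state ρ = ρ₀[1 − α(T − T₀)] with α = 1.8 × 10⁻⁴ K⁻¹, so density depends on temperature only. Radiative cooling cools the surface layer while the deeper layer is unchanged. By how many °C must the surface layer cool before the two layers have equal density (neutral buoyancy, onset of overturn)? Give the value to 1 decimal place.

With temperature the only control, equal density requires T_surf′ = T_deep.
T_surf′ = 16.4 °C.
Cooling required: 27.6 − 16.4 = 11.2 °C.

11.2 °C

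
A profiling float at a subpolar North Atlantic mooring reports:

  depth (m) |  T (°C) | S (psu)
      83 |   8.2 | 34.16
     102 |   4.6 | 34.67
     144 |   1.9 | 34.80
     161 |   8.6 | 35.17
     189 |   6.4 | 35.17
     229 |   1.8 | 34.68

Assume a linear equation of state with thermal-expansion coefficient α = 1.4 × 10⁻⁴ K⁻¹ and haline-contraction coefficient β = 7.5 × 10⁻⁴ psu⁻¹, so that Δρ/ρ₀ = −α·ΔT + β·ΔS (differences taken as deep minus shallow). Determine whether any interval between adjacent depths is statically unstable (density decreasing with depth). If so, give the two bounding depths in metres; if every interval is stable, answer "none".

Evaluate Δρ/ρ₀ = −αΔT + βΔS across each adjacent pair:
  83–102 m: −αΔT+βΔS = −(1.4 × 10⁻⁴)(-3.6)+(7.5 × 10⁻⁴)(+0.51) = 8.9 × 10⁻⁴ → stable
  102–144 m: −αΔT+βΔS = −(1.4 × 10⁻⁴)(-2.7)+(7.5 × 10⁻⁴)(+0.13) = 4.8 × 10⁻⁴ → stable
  144–161 m: −αΔT+βΔS = −(1.4 × 10⁻⁴)(+6.7)+(7.5 × 10⁻⁴)(+0.37) = -6.6 × 10⁻⁴ → UNSTABLE
  161–189 m: −αΔT+βΔS = −(1.4 × 10⁻⁴)(-2.2)+(7.5 × 10⁻⁴)(+0.00) = 3.1 × 10⁻⁴ → stable
  189–229 m: −αΔT+βΔS = −(1.4 × 10⁻⁴)(-4.6)+(7.5 × 10⁻⁴)(-0.49) = 2.8 × 10⁻⁴ → stable
The 144–161 m interval has Δρ < 0: lighter water underlies denser water.

144–161 m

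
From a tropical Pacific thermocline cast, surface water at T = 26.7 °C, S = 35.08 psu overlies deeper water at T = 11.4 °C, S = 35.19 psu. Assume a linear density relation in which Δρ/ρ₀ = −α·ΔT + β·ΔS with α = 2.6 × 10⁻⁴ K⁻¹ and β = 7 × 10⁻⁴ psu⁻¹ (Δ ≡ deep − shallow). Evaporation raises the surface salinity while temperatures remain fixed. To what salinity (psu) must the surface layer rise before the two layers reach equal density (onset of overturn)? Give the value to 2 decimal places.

40.87 psu

Neutral buoyancy requires −α(T_deep − T_surf) + β(S_deep − S_surf′) = 0.
S_surf′ = S_deep − (α/β)·ΔT = 35.19 − (2.6 × 10⁻⁴/7 × 10⁻⁴)·(-15.3) = 40.8729 psu.
Increase required: 40.8729 − 35.08 = 5.7929 psu.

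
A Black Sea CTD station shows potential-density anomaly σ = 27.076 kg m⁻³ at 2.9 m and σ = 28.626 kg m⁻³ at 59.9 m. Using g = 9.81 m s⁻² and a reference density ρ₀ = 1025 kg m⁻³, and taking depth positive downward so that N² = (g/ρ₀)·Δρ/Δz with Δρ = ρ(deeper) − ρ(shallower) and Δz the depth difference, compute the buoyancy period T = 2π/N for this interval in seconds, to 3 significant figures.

Δρ = 1028.626 − 1027.076 = 1.550 kg m⁻³ over Δz = 59.9 − 2.9 = 57 m.
N² = (9.81/1025) × (1.550/57) = 2.6026 × 10⁻⁴ s⁻².
N = √(2.6026 × 10⁻⁴) = 0.016133 rad s⁻¹, so T = 2π/N = 389.46 s ≈ 389 s.

389 s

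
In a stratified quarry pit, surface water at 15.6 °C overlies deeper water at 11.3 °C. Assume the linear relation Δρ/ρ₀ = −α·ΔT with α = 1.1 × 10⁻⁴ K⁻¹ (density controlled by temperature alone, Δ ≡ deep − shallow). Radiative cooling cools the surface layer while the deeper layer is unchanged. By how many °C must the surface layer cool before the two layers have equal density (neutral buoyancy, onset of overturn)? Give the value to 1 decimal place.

4.3 °C

With temperature the only control, equal density requires T_surf′ = T_deep.
T_surf′ = 11.3 °C.
Cooling required: 15.6 − 11.3 = 4.3 °C.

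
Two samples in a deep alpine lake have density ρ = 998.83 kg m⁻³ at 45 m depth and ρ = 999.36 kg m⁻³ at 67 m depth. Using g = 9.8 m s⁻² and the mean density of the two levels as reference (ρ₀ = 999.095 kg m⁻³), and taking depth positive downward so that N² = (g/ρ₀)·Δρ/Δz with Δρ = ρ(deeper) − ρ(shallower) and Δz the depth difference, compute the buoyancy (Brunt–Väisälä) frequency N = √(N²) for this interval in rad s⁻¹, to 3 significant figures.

Δρ = 999.36 − 998.83 = 0.53 kg m⁻³ over Δz = 67 − 45 = 22 m.
N² = (9.8/999.095) × (0.53/22) = 2.3630 × 10⁻⁴ s⁻².
N = √(2.3630 × 10⁻⁴) = 0.015372 rad s⁻¹ ≈ 0.0154 rad s⁻¹.
N² > 0, so the interval is statically stable.

0.0154 rad s⁻¹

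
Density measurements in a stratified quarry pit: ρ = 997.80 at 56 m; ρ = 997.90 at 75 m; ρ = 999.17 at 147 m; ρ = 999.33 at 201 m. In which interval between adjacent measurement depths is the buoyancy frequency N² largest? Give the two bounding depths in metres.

Compute the density gradient over each adjacent pair:
  56–75 m: Δρ/Δz = 0.10/19 = 5.3 × 10⁻³ kg m⁻⁴
  75–147 m: Δρ/Δz = 1.27/72 = 0.018 kg m⁻⁴
  147–201 m: Δρ/Δz = 0.16/54 = 3.0 × 10⁻³ kg m⁻⁴
The largest gradient is in the 75–147 m interval — the pycnocline.

75–147 m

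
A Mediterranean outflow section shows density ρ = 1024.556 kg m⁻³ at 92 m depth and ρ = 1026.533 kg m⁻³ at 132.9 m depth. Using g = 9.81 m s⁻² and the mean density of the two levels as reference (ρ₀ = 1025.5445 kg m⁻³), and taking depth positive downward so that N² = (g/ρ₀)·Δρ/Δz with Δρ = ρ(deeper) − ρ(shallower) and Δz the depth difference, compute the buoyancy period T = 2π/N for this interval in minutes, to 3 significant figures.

4.87 min

Δρ = 1026.533 − 1024.556 = 1.977 kg m⁻³ over Δz = 132.9 − 92 = 40.9 m.
N² = (9.81/1025.5445) × (1.977/40.9) = 4.6238 × 10⁻⁴ s⁻².
N = √(4.6238 × 10⁻⁴) = 0.021503 rad s⁻¹, so T = 2π/N = 292.20 s = 4.8700 min ≈ 4.87 min.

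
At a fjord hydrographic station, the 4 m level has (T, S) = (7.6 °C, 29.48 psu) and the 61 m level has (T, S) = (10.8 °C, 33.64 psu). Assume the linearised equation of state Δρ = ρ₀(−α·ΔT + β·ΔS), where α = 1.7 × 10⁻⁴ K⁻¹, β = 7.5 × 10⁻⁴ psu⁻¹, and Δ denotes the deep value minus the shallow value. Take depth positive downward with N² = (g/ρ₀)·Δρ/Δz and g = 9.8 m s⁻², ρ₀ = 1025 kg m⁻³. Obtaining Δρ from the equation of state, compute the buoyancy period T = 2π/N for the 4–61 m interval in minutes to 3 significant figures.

ΔT = +3.2 K, ΔS = +4.16 psu (deep − shallow).
Δρ/ρ₀ = −αΔT + βΔS = -5.44 × 10⁻⁴ + 3.12 × 10⁻³ = 2.576 × 10⁻³, so Δρ ≈ 2.640 kg m⁻³.
N² = (g/ρ₀)·Δρ/Δz = g·(Δρ/ρ₀)/Δz = 9.8 × 2.576 × 10⁻³ / 57 = 4.4289 × 10⁻⁴ s⁻².
N = √(4.4289 × 10⁻⁴) = 0.021045 rad s⁻¹ → T = 2π/N = 298.56 s = 4.9760 min ≈ 4.98 min.

4.98 min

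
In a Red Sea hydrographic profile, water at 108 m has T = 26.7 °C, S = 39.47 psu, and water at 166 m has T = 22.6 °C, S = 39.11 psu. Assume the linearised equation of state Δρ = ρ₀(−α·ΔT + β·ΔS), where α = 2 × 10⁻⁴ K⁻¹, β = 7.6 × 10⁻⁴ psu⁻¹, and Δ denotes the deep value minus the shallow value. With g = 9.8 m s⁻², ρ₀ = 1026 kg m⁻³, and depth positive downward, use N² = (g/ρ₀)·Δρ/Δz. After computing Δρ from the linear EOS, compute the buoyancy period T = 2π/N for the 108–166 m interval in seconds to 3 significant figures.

ΔT = -4.1 K, ΔS = -0.36 psu (deep − shallow).
Δρ/ρ₀ = −αΔT + βΔS = 8.20 × 10⁻⁴ − 2.736 × 10⁻⁴ = 5.464 × 10⁻⁴, so Δρ ≈ 0.5606 kg m⁻³.
N² = (g/ρ₀)·Δρ/Δz = g·(Δρ/ρ₀)/Δz = 9.8 × 5.464 × 10⁻⁴ / 58 = 9.2323 × 10⁻⁵ s⁻².
N = √(9.2323 × 10⁻⁵) = 9.6085 × 10⁻³ rad s⁻¹ → T = 2π/N = 653.92 s ≈ 654 s.

654 s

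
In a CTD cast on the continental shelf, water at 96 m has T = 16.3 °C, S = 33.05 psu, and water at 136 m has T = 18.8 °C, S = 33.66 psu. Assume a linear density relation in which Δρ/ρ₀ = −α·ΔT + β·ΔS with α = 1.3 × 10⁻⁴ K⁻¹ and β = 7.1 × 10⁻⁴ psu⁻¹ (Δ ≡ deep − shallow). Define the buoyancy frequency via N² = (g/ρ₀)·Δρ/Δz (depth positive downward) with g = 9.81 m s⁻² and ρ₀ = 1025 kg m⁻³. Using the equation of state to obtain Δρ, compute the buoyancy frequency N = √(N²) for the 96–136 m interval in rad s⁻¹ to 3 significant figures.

ΔT = +2.5 K, ΔS = +0.61 psu (deep − shallow).
Δρ/ρ₀ = −αΔT + βΔS = -3.25 × 10⁻⁴ + 4.331 × 10⁻⁴ = 1.081 × 10⁻⁴, so Δρ ≈ 0.1108 kg m⁻³.
N² = (g/ρ₀)·Δρ/Δz = g·(Δρ/ρ₀)/Δz = 9.81 × 1.081 × 10⁻⁴ / 40 = 2.6512 × 10⁻⁵ s⁻².
N = √(2.6512 × 10⁻⁵) = 5.1490 × 10⁻³ rad s⁻¹ ≈ 5.15 × 10⁻³ rad s⁻¹.

5.15 × 10⁻³ rad s⁻¹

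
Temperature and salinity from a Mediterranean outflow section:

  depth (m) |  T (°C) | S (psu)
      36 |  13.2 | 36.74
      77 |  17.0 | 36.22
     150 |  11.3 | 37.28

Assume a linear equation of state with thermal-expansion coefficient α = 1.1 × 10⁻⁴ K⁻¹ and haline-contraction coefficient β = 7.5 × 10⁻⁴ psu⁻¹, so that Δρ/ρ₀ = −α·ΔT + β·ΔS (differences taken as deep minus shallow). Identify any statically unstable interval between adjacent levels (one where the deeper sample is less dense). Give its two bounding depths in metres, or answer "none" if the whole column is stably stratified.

Evaluate Δρ/ρ₀ = −αΔT + βΔS across each adjacent pair:
  36–77 m: −αΔT+βΔS = −(1.1 × 10⁻⁴)(+3.8)+(7.5 × 10⁻⁴)(-0.52) = -8.1 × 10⁻⁴ → UNSTABLE
  77–150 m: −αΔT+βΔS = −(1.1 × 10⁻⁴)(-5.7)+(7.5 × 10⁻⁴)(+1.06) = 1.4 × 10⁻³ → stable
The 36–77 m interval has Δρ < 0: lighter water underlies denser water.

36–77 m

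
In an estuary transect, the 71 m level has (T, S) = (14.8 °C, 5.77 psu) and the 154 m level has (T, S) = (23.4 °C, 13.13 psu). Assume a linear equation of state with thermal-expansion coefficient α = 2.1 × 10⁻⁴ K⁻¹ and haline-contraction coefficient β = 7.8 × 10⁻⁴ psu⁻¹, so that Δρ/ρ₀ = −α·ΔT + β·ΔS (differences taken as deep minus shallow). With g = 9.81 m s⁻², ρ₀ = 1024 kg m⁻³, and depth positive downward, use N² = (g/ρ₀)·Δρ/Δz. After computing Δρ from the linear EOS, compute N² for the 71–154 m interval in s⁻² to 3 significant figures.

ΔT = +8.6 K, ΔS = +7.36 psu (deep − shallow).
Δρ/ρ₀ = −αΔT + βΔS = -1.806 × 10⁻³ + 5.7408 × 10⁻³ = 3.9348 × 10⁻³, so Δρ ≈ 4.029 kg m⁻³.
N² = (g/ρ₀)·Δρ/Δz = g·(Δρ/ρ₀)/Δz = 9.81 × 3.9348 × 10⁻³ / 83 = 4.6506 × 10⁻⁴ s⁻² ≈ 4.65 × 10⁻⁴ s⁻².

4.65 × 10⁻⁴ s⁻²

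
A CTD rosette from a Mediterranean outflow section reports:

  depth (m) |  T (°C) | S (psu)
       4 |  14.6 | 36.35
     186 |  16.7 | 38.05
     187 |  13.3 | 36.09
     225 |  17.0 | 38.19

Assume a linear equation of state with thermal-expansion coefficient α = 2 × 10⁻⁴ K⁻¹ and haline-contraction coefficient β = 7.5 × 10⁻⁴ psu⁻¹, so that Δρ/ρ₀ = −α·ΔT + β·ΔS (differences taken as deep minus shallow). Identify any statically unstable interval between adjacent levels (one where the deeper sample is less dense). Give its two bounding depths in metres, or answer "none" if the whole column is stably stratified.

Evaluate Δρ/ρ₀ = −αΔT + βΔS across each adjacent pair:
  4–186 m: −αΔT+βΔS = −(2 × 10⁻⁴)(+2.1)+(7.5 × 10⁻⁴)(+1.70) = 8.6 × 10⁻⁴ → stable
  186–187 m: −αΔT+βΔS = −(2 × 10⁻⁴)(-3.4)+(7.5 × 10⁻⁴)(-1.96) = -7.9 × 10⁻⁴ → UNSTABLE
  187–225 m: −αΔT+βΔS = −(2 × 10⁻⁴)(+3.7)+(7.5 × 10⁻⁴)(+2.10) = 8.3 × 10⁻⁴ → stable
The 186–187 m interval has Δρ < 0: lighter water underlies denser water.

186–187 m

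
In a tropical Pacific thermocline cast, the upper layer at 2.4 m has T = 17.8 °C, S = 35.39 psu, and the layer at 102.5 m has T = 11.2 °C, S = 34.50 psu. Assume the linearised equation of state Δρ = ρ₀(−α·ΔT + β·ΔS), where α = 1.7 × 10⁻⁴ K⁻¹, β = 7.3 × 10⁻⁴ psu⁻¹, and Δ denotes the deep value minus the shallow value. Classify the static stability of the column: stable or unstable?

stable

ΔT = 11.2 − 17.8 = -6.6 K and ΔS = 34.50 − 35.39 = -0.89 psu (deep − shallow).
−αΔT = 1.122 × 10⁻³; βΔS = -6.497 × 10⁻⁴; sum Δρ/ρ₀ = 4.723 × 10⁻⁴.
Δρ/ρ₀ > 0, so Δρ > 0: deeper water is denser → statically stable.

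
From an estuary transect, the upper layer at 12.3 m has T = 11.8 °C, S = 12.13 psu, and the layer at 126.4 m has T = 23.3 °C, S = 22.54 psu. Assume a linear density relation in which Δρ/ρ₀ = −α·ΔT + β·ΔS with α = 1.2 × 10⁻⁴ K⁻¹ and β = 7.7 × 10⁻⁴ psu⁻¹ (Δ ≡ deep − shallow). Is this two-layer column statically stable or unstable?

ΔT = 23.3 − 11.8 = +11.5 K and ΔS = 22.54 − 12.13 = +10.41 psu (deep − shallow).
−αΔT = -1.38 × 10⁻³; βΔS = 8.0157 × 10⁻³; sum Δρ/ρ₀ = 6.6357 × 10⁻³.
Δρ/ρ₀ > 0, so Δρ > 0: deeper water is denser → statically stable.

stable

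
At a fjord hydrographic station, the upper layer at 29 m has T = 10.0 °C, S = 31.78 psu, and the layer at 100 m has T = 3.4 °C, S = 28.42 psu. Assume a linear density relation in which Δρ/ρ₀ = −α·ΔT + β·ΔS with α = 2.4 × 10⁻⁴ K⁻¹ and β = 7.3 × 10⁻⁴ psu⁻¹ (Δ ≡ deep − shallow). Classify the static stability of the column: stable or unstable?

unstable

ΔT = 3.4 − 10.0 = -6.6 K and ΔS = 28.42 − 31.78 = -3.36 psu (deep − shallow).
−αΔT = 1.584 × 10⁻³; βΔS = -2.4528 × 10⁻³; sum Δρ/ρ₀ = -8.688 × 10⁻⁴.
Δρ/ρ₀ < 0, so Δρ < 0: deeper water is lighter → statically unstable; the column would overturn.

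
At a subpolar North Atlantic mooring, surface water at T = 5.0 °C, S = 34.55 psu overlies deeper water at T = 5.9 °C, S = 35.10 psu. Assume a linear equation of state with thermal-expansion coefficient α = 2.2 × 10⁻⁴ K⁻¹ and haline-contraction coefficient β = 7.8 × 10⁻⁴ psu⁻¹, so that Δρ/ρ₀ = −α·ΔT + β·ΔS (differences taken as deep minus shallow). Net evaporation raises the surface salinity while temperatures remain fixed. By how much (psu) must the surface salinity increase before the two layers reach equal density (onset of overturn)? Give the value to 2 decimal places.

Neutral buoyancy requires −α(T_deep − T_surf) + β(S_deep − S_surf′) = 0.
S_surf′ = S_deep − (α/β)·ΔT = 35.10 − (2.2 × 10⁻⁴/7.8 × 10⁻⁴)·(+0.9) = 34.8462 psu.
Increase required: 34.8462 − 34.55 = 0.2962 psu.

0.30 psu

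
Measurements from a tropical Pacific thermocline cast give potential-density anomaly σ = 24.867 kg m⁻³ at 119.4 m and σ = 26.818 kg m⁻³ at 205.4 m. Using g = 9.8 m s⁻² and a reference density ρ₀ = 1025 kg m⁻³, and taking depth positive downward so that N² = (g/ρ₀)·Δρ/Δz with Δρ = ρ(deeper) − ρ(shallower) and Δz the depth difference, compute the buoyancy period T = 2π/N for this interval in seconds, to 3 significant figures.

427 s

Δρ = 1026.818 − 1024.867 = 1.951 kg m⁻³ over Δz = 205.4 − 119.4 = 86 m.
N² = (9.8/1025) × (1.951/86) = 2.1690 × 10⁻⁴ s⁻².
N = √(2.1690 × 10⁻⁴) = 0.014728 rad s⁻¹, so T = 2π/N = 426.61 s ≈ 427 s.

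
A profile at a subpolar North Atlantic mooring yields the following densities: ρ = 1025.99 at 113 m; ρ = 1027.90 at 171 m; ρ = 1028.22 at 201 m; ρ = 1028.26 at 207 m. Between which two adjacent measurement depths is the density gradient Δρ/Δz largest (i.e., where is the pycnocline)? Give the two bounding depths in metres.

Compute the density gradient over each adjacent pair:
  113–171 m: Δρ/Δz = 1.91/58 = 0.033 kg m⁻⁴
  171–201 m: Δρ/Δz = 0.32/30 = 0.011 kg m⁻⁴
  201–207 m: Δρ/Δz = 0.04/6 = 6.7 × 10⁻³ kg m⁻⁴
The largest gradient is in the 113–171 m interval — the pycnocline.

113–171 m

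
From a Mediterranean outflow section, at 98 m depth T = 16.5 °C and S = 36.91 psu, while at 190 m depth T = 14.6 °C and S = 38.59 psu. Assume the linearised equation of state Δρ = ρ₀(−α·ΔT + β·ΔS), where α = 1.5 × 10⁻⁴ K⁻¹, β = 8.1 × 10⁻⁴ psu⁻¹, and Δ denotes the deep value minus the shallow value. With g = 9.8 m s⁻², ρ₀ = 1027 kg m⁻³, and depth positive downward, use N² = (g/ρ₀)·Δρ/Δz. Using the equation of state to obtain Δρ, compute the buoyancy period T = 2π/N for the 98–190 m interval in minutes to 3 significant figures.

ΔT = -1.9 K, ΔS = +1.68 psu (deep − shallow).
Δρ/ρ₀ = −αΔT + βΔS = 2.85 × 10⁻⁴ + 1.3608 × 10⁻³ = 1.6458 × 10⁻³, so Δρ ≈ 1.690 kg m⁻³.
N² = (g/ρ₀)·Δρ/Δz = g·(Δρ/ρ₀)/Δz = 9.8 × 1.6458 × 10⁻³ / 92 = 1.7531 × 10⁻⁴ s⁻².
N = √(1.7531 × 10⁻⁴) = 0.013240 rad s⁻¹ → T = 2π/N = 474.56 s = 7.9093 min ≈ 7.91 min.

7.91 min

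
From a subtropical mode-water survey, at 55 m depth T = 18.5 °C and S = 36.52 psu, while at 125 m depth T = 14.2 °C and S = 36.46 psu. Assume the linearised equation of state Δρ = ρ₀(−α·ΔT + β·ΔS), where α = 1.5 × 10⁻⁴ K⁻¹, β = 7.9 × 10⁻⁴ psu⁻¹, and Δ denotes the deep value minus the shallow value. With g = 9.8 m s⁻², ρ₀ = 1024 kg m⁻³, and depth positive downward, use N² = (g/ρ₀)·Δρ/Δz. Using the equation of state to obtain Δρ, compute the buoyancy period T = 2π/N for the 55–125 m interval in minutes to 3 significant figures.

11.4 min

ΔT = -4.3 K, ΔS = -0.06 psu (deep − shallow).
Δρ/ρ₀ = −αΔT + βΔS = 6.45 × 10⁻⁴ − 4.74 × 10⁻⁵ = 5.976 × 10⁻⁴, so Δρ ≈ 0.6119 kg m⁻³.
N² = (g/ρ₀)·Δρ/Δz = g·(Δρ/ρ₀)/Δz = 9.8 × 5.976 × 10⁻⁴ / 70 = 8.3664 × 10⁻⁵ s⁻².
N = √(8.3664 × 10⁻⁵) = 9.1468 × 10⁻³ rad s⁻¹ → T = 2π/N = 686.93 s = 11.449 min ≈ 11.4 min.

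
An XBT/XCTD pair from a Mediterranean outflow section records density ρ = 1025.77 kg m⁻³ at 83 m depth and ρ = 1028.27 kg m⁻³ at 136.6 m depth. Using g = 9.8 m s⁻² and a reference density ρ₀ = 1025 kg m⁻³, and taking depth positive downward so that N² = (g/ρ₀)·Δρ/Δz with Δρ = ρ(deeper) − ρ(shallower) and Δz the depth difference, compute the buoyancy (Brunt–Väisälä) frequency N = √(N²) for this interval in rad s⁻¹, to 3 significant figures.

Δρ = 1028.27 − 1025.77 = 2.50 kg m⁻³ over Δz = 136.6 − 83 = 53.6 m.
N² = (9.8/1025) × (2.50/53.6) = 4.4594 × 10⁻⁴ s⁻².
N = √(4.4594 × 10⁻⁴) = 0.021117 rad s⁻¹ ≈ 0.0211 rad s⁻¹.
A positive N² confirms static stability across the interval.

0.0211 rad s⁻¹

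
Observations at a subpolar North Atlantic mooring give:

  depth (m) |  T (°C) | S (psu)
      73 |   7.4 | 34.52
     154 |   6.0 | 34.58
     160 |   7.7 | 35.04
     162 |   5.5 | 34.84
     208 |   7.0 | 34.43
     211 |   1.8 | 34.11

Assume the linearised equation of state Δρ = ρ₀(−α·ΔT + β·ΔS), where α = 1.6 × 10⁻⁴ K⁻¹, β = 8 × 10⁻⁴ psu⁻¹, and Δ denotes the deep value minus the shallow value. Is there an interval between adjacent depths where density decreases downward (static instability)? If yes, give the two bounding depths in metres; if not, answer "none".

162–208 m

Evaluate Δρ/ρ₀ = −αΔT + βΔS across each adjacent pair:
  73–154 m: −αΔT+βΔS = −(1.6 × 10⁻⁴)(-1.4)+(8 × 10⁻⁴)(+0.06) = 2.7 × 10⁻⁴ → stable
  154–160 m: −αΔT+βΔS = −(1.6 × 10⁻⁴)(+1.7)+(8 × 10⁻⁴)(+0.46) = 9.6 × 10⁻⁵ → stable
  160–162 m: −αΔT+βΔS = −(1.6 × 10⁻⁴)(-2.2)+(8 × 10⁻⁴)(-0.20) = 1.9 × 10⁻⁴ → stable
  162–208 m: −αΔT+βΔS = −(1.6 × 10⁻⁴)(+1.5)+(8 × 10⁻⁴)(-0.41) = -5.7 × 10⁻⁴ → UNSTABLE
  208–211 m: −αΔT+βΔS = −(1.6 × 10⁻⁴)(-5.2)+(8 × 10⁻⁴)(-0.32) = 5.8 × 10⁻⁴ → stable
The 162–208 m interval has Δρ < 0: lighter water underlies denser water.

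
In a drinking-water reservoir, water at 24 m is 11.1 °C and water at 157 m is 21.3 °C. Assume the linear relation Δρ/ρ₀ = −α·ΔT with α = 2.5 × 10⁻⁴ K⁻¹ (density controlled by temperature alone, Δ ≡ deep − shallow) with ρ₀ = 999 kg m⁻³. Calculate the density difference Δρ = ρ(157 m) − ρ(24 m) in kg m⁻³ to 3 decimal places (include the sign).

ΔT = +10.2 K, Δρ/ρ₀ = −αΔT = -2.55 × 10⁻³.
Δρ = 999 × (-2.55 × 10⁻³) = -2.547 kg m⁻³.
Negative Δρ: lighter below, statically unstable.

-2.547 kg m⁻³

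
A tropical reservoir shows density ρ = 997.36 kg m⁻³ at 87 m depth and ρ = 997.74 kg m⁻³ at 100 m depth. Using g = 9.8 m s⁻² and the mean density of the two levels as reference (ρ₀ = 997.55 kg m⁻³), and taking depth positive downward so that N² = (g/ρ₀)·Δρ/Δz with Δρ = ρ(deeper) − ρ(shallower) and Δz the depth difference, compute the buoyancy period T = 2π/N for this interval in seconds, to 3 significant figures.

371 s

Δρ = 997.74 − 997.36 = 0.38 kg m⁻³ over Δz = 100 − 87 = 13 m.
N² = (9.8/997.55) × (0.38/13) = 2.8717 × 10⁻⁴ s⁻².
N = √(2.8717 × 10⁻⁴) = 0.016946 rad s⁻¹, so T = 2π/N = 370.78 s ≈ 371 s.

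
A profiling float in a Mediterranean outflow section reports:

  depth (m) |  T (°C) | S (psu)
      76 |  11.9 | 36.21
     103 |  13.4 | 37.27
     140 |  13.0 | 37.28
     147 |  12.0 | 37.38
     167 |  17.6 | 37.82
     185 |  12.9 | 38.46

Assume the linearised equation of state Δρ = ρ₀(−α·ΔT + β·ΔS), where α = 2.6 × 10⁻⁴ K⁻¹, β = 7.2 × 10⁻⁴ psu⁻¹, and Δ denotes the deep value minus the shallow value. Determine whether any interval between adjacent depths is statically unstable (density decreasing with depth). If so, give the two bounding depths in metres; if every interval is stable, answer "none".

Evaluate Δρ/ρ₀ = −αΔT + βΔS across each adjacent pair:
  76–103 m: −αΔT+βΔS = −(2.6 × 10⁻⁴)(+1.5)+(7.2 × 10⁻⁴)(+1.06) = 3.7 × 10⁻⁴ → stable
  103–140 m: −αΔT+βΔS = −(2.6 × 10⁻⁴)(-0.4)+(7.2 × 10⁻⁴)(+0.01) = 1.1 × 10⁻⁴ → stable
  140–147 m: −αΔT+βΔS = −(2.6 × 10⁻⁴)(-1.0)+(7.2 × 10⁻⁴)(+0.10) = 3.3 × 10⁻⁴ → stable
  147–167 m: −αΔT+βΔS = −(2.6 × 10⁻⁴)(+5.6)+(7.2 × 10⁻⁴)(+0.44) = -1.1 × 10⁻³ → UNSTABLE
  167–185 m: −αΔT+βΔS = −(2.6 × 10⁻⁴)(-4.7)+(7.2 × 10⁻⁴)(+0.64) = 1.7 × 10⁻³ → stable
The 147–167 m interval has Δρ < 0: lighter water underlies denser water.

147–167 m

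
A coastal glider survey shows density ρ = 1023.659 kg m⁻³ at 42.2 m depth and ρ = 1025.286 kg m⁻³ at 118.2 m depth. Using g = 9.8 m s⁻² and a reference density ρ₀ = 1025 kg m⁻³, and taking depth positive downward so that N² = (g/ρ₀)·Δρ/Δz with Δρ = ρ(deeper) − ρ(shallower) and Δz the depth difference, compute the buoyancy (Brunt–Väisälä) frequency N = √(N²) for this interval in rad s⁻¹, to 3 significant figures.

Δρ = 1025.286 − 1023.659 = 1.627 kg m⁻³ over Δz = 118.2 − 42.2 = 76 m.
N² = (9.8/1025) × (1.627/76) = 2.0468 × 10⁻⁴ s⁻².
N = √(2.0468 × 10⁻⁴) = 0.014307 rad s⁻¹ ≈ 0.0143 rad s⁻¹.
A positive N² confirms static stability across the interval.

0.0143 rad s⁻¹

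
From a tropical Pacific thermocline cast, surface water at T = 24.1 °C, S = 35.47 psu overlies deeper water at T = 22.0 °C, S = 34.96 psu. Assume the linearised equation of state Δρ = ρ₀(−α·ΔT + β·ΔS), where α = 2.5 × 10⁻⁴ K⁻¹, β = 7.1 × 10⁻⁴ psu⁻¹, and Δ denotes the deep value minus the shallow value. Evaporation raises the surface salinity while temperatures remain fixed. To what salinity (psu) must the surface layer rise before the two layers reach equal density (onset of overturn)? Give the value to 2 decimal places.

Neutral buoyancy requires −α(T_deep − T_surf) + β(S_deep − S_surf′) = 0.
S_surf′ = S_deep − (α/β)·ΔT = 34.96 − (2.5 × 10⁻⁴/7.1 × 10⁻⁴)·(-2.1) = 35.6994 psu.
Increase required: 35.6994 − 35.47 = 0.2294 psu.

35.70 psu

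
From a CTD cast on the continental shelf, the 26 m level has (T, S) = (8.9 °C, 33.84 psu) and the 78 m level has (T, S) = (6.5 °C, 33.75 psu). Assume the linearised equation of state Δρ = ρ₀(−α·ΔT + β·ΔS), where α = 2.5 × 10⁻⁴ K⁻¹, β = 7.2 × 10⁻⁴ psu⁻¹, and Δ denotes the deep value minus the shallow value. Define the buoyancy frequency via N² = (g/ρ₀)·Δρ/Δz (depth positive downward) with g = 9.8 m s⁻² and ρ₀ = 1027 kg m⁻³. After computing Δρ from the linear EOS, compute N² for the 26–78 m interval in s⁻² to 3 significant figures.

1.01 × 10⁻⁴ s⁻²

ΔT = -2.4 K, ΔS = -0.09 psu (deep − shallow).
Δρ/ρ₀ = −αΔT + βΔS = 6.00 × 10⁻⁴ − 6.48 × 10⁻⁵ = 5.352 × 10⁻⁴, so Δρ ≈ 0.5497 kg m⁻³.
N² = (g/ρ₀)·Δρ/Δz = g·(Δρ/ρ₀)/Δz = 9.8 × 5.352 × 10⁻⁴ / 52 = 1.0086 × 10⁻⁴ s⁻² ≈ 1.01 × 10⁻⁴ s⁻².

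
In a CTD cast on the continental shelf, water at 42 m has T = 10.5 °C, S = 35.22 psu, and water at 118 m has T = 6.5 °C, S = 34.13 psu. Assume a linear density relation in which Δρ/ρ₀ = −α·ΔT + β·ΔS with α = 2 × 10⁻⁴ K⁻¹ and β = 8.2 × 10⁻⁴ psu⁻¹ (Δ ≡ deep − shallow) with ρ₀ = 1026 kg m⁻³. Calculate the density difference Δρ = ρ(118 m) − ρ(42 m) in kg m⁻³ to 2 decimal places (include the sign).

-0.10 kg m⁻³

ΔT = -4.0 K, ΔS = -1.09 psu (deep − shallow).
Δρ/ρ₀ = −(2 × 10⁻⁴)(-4.0) + (8.2 × 10⁻⁴)(-1.09) = -9.38 × 10⁻⁵.
Δρ = 1026 × (-9.38 × 10⁻⁵) = -0.10 kg m⁻³.
Negative Δρ: lighter below, statically unstable.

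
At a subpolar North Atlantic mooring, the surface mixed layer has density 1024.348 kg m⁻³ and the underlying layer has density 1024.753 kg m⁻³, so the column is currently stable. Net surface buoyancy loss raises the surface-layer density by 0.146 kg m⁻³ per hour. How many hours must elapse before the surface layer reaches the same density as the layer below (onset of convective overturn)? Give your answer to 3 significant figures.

2.77 hours

Density deficit of the surface layer: 1024.753 − 1024.348 = 0.405 kg m⁻³.
Required change = 0.405 / 0.146 = 2.77 hours.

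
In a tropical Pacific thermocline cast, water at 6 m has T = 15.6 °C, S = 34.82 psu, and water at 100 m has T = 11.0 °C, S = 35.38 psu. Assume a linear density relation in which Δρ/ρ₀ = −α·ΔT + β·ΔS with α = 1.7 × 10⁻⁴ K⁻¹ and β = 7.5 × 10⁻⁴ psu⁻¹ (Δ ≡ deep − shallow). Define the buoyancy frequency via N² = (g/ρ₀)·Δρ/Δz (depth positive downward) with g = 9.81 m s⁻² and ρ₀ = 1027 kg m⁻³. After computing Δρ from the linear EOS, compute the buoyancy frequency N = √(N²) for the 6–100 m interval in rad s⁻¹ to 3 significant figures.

ΔT = -4.6 K, ΔS = +0.56 psu (deep − shallow).
Δρ/ρ₀ = −αΔT + βΔS = 7.82 × 10⁻⁴ + 4.20 × 10⁻⁴ = 1.202 × 10⁻³, so Δρ ≈ 1.234 kg m⁻³.
N² = (g/ρ₀)·Δρ/Δz = g·(Δρ/ρ₀)/Δz = 9.81 × 1.202 × 10⁻³ / 94 = 1.2544 × 10⁻⁴ s⁻².
N = √(1.2544 × 10⁻⁴) = 0.011200 rad s⁻¹ ≈ 0.0112 rad s⁻¹.

0.0112 rad s⁻¹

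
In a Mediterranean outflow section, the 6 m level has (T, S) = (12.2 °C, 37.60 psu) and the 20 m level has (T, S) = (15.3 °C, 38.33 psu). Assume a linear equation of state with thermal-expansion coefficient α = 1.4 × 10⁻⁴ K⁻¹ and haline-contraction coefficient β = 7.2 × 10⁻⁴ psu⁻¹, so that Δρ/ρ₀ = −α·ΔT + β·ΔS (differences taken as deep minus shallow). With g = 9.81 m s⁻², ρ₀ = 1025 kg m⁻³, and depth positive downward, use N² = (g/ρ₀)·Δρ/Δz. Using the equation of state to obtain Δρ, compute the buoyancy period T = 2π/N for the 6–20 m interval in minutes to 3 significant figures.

13.1 min

ΔT = +3.1 K, ΔS = +0.73 psu (deep − shallow).
Δρ/ρ₀ = −αΔT + βΔS = -4.34 × 10⁻⁴ + 5.256 × 10⁻⁴ = 9.16 × 10⁻⁵, so Δρ ≈ 0.09389 kg m⁻³.
N² = (g/ρ₀)·Δρ/Δz = g·(Δρ/ρ₀)/Δz = 9.81 × 9.16 × 10⁻⁵ / 14 = 6.4185 × 10⁻⁵ s⁻².
N = √(6.4185 × 10⁻⁵) = 8.0116 × 10⁻³ rad s⁻¹ → T = 2π/N = 784.26 s = 13.071 min ≈ 13.1 min.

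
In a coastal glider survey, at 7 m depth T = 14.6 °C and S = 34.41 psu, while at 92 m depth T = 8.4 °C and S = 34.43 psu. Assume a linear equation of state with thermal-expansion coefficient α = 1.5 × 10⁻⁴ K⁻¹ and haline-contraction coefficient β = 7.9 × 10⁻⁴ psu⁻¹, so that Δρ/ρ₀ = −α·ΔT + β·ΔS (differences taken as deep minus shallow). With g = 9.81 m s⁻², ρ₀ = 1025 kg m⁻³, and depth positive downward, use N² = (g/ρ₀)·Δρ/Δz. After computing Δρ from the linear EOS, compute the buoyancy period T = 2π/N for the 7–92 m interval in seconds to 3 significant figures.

ΔT = -6.2 K, ΔS = +0.02 psu (deep − shallow).
Δρ/ρ₀ = −αΔT + βΔS = 9.30 × 10⁻⁴ + 1.58 × 10⁻⁵ = 9.458 × 10⁻⁴, so Δρ ≈ 0.9694 kg m⁻³.
N² = (g/ρ₀)·Δρ/Δz = g·(Δρ/ρ₀)/Δz = 9.81 × 9.458 × 10⁻⁴ / 85 = 1.0916 × 10⁻⁴ s⁻².
N = √(1.0916 × 10⁻⁴) = 0.010448 rad s⁻¹ → T = 2π/N = 601.38 s ≈ 601 s.

601 s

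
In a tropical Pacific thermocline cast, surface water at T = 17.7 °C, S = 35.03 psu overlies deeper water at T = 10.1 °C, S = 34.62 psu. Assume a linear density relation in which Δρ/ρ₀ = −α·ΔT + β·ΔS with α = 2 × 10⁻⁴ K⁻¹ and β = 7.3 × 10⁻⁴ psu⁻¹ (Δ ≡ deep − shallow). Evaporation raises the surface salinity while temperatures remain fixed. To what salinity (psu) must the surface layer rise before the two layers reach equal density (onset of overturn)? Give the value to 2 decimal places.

36.70 psu

Neutral buoyancy requires −α(T_deep − T_surf) + β(S_deep − S_surf′) = 0.
S_surf′ = S_deep − (α/β)·ΔT = 34.62 − (2 × 10⁻⁴/7.3 × 10⁻⁴)·(-7.6) = 36.7022 psu.
Increase required: 36.7022 − 35.03 = 1.6722 psu.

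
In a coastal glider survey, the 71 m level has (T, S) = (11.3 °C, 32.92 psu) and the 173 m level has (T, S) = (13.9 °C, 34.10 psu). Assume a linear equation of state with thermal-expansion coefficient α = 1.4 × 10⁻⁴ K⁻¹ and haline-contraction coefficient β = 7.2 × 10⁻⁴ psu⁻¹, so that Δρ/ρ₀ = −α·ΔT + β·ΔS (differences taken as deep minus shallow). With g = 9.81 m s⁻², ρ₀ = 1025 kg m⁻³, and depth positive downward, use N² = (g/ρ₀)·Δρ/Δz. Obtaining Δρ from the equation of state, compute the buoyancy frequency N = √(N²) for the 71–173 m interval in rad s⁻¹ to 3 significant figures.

6.83 × 10⁻³ rad s⁻¹

ΔT = +2.6 K, ΔS = +1.18 psu (deep − shallow).
Δρ/ρ₀ = −αΔT + βΔS = -3.64 × 10⁻⁴ + 8.496 × 10⁻⁴ = 4.856 × 10⁻⁴, so Δρ ≈ 0.4977 kg m⁻³.
N² = (g/ρ₀)·Δρ/Δz = g·(Δρ/ρ₀)/Δz = 9.81 × 4.856 × 10⁻⁴ / 102 = 4.6703 × 10⁻⁵ s⁻².
N = √(4.6703 × 10⁻⁵) = 6.8340 × 10⁻³ rad s⁻¹ ≈ 6.83 × 10⁻³ rad s⁻¹.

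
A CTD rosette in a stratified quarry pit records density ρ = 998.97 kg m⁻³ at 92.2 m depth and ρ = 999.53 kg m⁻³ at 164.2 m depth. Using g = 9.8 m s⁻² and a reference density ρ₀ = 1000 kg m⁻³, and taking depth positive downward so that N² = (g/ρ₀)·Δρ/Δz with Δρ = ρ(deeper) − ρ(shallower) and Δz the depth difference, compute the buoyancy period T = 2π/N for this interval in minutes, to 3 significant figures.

Δρ = 999.53 − 998.97 = 0.56 kg m⁻³ over Δz = 164.2 − 92.2 = 72 m.
N² = (9.8/1000) × (0.56/72) = 7.6222 × 10⁻⁵ s⁻².
N = √(7.6222 × 10⁻⁵) = 8.7305 × 10⁻³ rad s⁻¹, so T = 2π/N = 719.68 s = 11.995 min ≈ 12.0 min.

12.0 min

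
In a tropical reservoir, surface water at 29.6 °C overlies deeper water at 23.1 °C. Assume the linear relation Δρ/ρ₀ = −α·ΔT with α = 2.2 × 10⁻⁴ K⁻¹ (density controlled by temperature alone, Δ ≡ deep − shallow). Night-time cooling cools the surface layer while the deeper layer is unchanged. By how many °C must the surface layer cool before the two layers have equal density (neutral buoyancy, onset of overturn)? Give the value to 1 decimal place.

With temperature the only control, equal density requires T_surf′ = T_deep.
T_surf′ = 23.1 °C.
Cooling required: 29.6 − 23.1 = 6.5 °C.

6.5 °C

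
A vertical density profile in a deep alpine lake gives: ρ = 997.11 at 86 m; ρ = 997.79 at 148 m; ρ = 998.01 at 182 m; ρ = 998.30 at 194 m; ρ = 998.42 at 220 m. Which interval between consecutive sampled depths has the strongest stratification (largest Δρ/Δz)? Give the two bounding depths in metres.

182–194 m

Compute the density gradient over each adjacent pair:
  86–148 m: Δρ/Δz = 0.68/62 = 0.011 kg m⁻⁴
  148–182 m: Δρ/Δz = 0.22/34 = 6.5 × 10⁻³ kg m⁻⁴
  182–194 m: Δρ/Δz = 0.29/12 = 0.024 kg m⁻⁴
  194–220 m: Δρ/Δz = 0.12/26 = 4.6 × 10⁻³ kg m⁻⁴
The largest gradient is in the 182–194 m interval — the pycnocline.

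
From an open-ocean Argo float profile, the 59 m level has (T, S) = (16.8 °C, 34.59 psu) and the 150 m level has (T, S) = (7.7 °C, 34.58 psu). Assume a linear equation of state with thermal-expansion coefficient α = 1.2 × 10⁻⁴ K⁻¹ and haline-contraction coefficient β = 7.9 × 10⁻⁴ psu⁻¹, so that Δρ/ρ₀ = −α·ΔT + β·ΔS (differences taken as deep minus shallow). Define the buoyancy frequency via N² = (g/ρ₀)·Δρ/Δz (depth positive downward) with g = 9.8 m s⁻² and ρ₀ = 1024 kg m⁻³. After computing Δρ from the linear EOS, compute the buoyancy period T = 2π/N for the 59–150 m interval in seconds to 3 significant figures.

ΔT = -9.1 K, ΔS = -0.01 psu (deep − shallow).
Δρ/ρ₀ = −αΔT + βΔS = 1.092 × 10⁻³ − 7.90 × 10⁻⁶ = 1.0841 × 10⁻³, so Δρ ≈ 1.110 kg m⁻³.
N² = (g/ρ₀)·Δρ/Δz = g·(Δρ/ρ₀)/Δz = 9.8 × 1.0841 × 10⁻³ / 91 = 1.1675 × 10⁻⁴ s⁻².
N = √(1.1675 × 10⁻⁴) = 0.010805 rad s⁻¹ → T = 2π/N = 581.51 s ≈ 582 s.

582 s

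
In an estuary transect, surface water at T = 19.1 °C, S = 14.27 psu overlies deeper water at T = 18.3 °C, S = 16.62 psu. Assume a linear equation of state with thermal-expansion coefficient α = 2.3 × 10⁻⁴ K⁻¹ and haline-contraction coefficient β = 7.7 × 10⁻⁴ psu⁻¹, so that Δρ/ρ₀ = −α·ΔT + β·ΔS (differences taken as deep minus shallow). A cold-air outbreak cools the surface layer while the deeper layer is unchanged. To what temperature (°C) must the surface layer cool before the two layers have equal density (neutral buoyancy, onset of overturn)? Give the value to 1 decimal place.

10.4 °C

Neutral buoyancy requires Δρ = 0, i.e. −α(T_deep − T_surf′) + β(S_deep − S_surf) = 0.
T_surf′ = T_deep − (β/α)·ΔS = 18.3 − (7.7 × 10⁻⁴/2.3 × 10⁻⁴)·(+2.35) = 10.433 °C.
Cooling required: 19.1 − (10.433) = 8.667 °C.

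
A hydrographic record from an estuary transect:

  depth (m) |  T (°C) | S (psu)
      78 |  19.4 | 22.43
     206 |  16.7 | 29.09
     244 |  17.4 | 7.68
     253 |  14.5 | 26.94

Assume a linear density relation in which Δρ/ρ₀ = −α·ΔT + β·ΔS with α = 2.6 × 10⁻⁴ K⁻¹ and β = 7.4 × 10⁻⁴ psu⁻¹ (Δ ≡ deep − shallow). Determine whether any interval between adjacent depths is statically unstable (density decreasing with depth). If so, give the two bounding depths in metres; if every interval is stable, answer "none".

206–244 m

Evaluate Δρ/ρ₀ = −αΔT + βΔS across each adjacent pair:
  78–206 m: −αΔT+βΔS = −(2.6 × 10⁻⁴)(-2.7)+(7.4 × 10⁻⁴)(+6.66) = 5.6 × 10⁻³ → stable
  206–244 m: −αΔT+βΔS = −(2.6 × 10⁻⁴)(+0.7)+(7.4 × 10⁻⁴)(-21.41) = -0.016 → UNSTABLE
  244–253 m: −αΔT+βΔS = −(2.6 × 10⁻⁴)(-2.9)+(7.4 × 10⁻⁴)(+19.26) = 0.015 → stable
The 206–244 m interval has Δρ < 0: lighter water underlies denser water.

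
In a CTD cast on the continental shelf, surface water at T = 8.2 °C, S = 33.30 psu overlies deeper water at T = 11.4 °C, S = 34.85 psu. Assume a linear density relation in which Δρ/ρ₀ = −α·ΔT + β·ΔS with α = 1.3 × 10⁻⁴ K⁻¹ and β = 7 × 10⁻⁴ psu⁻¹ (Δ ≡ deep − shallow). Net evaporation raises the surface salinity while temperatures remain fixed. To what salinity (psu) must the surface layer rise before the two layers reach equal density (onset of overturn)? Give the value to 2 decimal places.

34.26 psu

Neutral buoyancy requires −α(T_deep − T_surf) + β(S_deep − S_surf′) = 0.
S_surf′ = S_deep − (α/β)·ΔT = 34.85 − (1.3 × 10⁻⁴/7 × 10⁻⁴)·(+3.2) = 34.2557 psu.
Increase required: 34.2557 − 33.30 = 0.9557 psu.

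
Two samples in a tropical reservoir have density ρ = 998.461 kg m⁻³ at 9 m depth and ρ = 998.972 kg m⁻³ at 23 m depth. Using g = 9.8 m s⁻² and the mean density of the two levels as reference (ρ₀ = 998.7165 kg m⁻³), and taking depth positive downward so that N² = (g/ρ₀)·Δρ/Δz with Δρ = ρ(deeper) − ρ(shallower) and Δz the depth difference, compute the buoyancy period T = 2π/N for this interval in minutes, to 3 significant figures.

Δρ = 998.972 − 998.461 = 0.511 kg m⁻³ over Δz = 23 − 9 = 14 m.
N² = (9.8/998.7165) × (0.511/14) = 3.5816 × 10⁻⁴ s⁻².
N = √(3.5816 × 10⁻⁴) = 0.018925 rad s⁻¹, so T = 2π/N = 332.00 s = 5.5333 min ≈ 5.53 min.

5.53 min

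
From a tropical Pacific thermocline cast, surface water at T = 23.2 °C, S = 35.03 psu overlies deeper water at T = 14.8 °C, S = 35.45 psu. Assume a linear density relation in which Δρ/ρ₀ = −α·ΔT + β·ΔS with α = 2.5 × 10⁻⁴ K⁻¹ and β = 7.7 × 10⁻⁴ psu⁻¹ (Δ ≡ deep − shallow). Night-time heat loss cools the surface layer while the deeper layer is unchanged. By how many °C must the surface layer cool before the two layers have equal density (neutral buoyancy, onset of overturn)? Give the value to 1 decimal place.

Neutral buoyancy requires Δρ = 0, i.e. −α(T_deep − T_surf′) + β(S_deep − S_surf) = 0.
T_surf′ = T_deep − (β/α)·ΔS = 14.8 − (7.7 × 10⁻⁴/2.5 × 10⁻⁴)·(+0.42) = 13.506 °C.
Cooling required: 23.2 − (13.506) = 9.694 °C.

9.7 °C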